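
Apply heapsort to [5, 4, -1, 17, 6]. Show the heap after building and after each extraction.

Build heap: [17, 6, -1, 4, 5]
Extract 17: [6, 5, -1, 4, 17]
Extract 6: [5, 4, -1, 6, 17]
Extract 5: [4, -1, 5, 6, 17]
Extract 4: [-1, 4, 5, 6, 17]


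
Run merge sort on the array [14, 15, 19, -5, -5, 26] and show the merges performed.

Divide and conquer:
  Merge [15] + [19] -> [15, 19]
  Merge [14] + [15, 19] -> [14, 15, 19]
  Merge [-5] + [26] -> [-5, 26]
  Merge [-5] + [-5, 26] -> [-5, -5, 26]
  Merge [14, 15, 19] + [-5, -5, 26] -> [-5, -5, 14, 15, 19, 26]


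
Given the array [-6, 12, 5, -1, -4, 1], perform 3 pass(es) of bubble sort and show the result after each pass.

After pass 1: [-6, 5, -1, -4, 1, 12] (4 swaps)
After pass 2: [-6, -1, -4, 1, 5, 12] (3 swaps)
After pass 3: [-6, -4, -1, 1, 5, 12] (1 swaps)
Total swaps: 8


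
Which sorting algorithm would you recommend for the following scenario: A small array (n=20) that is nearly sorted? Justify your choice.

Best choice: Insertion sort
Reason: Insertion sort is O(n) for nearly sorted arrays and has low overhead


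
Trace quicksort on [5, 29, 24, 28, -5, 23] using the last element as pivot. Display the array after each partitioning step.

Partition 1: pivot=23 at index 2 -> [5, -5, 23, 28, 29, 24]
Partition 2: pivot=-5 at index 0 -> [-5, 5, 23, 28, 29, 24]
Partition 3: pivot=24 at index 3 -> [-5, 5, 23, 24, 29, 28]
Partition 4: pivot=28 at index 4 -> [-5, 5, 23, 24, 28, 29]


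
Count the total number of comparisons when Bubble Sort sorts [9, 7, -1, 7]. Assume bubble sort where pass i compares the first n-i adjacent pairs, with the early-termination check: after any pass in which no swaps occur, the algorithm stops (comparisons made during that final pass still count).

Pass 1: compare adjacent pairs (0,1)..(2,3) = 3 comparison(s), 3 swap(s) -> [7, -1, 7, 9]
Pass 2: compare adjacent pairs (0,1)..(1,2) = 2 comparison(s), 1 swap(s) -> [-1, 7, 7, 9]
Pass 3: compare adjacent pairs (0,1)..(0,1) = 1 comparison(s), 0 swap(s) -> [-1, 7, 7, 9]
No swaps in this pass, so bubble sort stops here.
Total comparisons: 3 + 2 + 1 = 6


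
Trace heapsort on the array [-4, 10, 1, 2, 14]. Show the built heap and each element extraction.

Build heap: [14, 10, 1, 2, -4]
Extract 14: [10, 2, 1, -4, 14]
Extract 10: [2, -4, 1, 10, 14]
Extract 2: [1, -4, 2, 10, 14]
Extract 1: [-4, 1, 2, 10, 14]


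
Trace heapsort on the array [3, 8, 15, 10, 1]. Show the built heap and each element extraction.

Build heap: [15, 10, 3, 8, 1]
Extract 15: [10, 8, 3, 1, 15]
Extract 10: [8, 1, 3, 10, 15]
Extract 8: [3, 1, 8, 10, 15]
Extract 3: [1, 3, 8, 10, 15]


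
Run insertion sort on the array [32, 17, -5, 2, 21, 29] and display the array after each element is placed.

First element 32 is already 'sorted'
Insert 17: shifted 1 elements -> [17, 32, -5, 2, 21, 29]
Insert -5: shifted 2 elements -> [-5, 17, 32, 2, 21, 29]
Insert 2: shifted 2 elements -> [-5, 2, 17, 32, 21, 29]
Insert 21: shifted 1 elements -> [-5, 2, 17, 21, 32, 29]
Insert 29: shifted 1 elements -> [-5, 2, 17, 21, 29, 32]


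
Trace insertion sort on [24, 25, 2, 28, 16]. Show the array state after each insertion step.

First element 24 is already 'sorted'
Insert 25: shifted 0 elements -> [24, 25, 2, 28, 16]
Insert 2: shifted 2 elements -> [2, 24, 25, 28, 16]
Insert 28: shifted 0 elements -> [2, 24, 25, 28, 16]
Insert 16: shifted 3 elements -> [2, 16, 24, 25, 28]


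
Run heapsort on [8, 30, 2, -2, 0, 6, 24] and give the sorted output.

Build heap: [30, 8, 24, -2, 0, 6, 2]
Extract 30: [24, 8, 6, -2, 0, 2, 30]
Extract 24: [8, 2, 6, -2, 0, 24, 30]
Extract 8: [6, 2, 0, -2, 8, 24, 30]
Extract 6: [2, -2, 0, 6, 8, 24, 30]
Extract 2: [0, -2, 2, 6, 8, 24, 30]
Extract 0: [-2, 0, 2, 6, 8, 24, 30]


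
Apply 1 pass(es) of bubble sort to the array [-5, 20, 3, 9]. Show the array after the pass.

After pass 1: [-5, 3, 9, 20] (2 swaps)
Total swaps: 2


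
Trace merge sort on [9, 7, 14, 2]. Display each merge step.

Divide and conquer:
  Merge [9] + [7] -> [7, 9]
  Merge [14] + [2] -> [2, 14]
  Merge [7, 9] + [2, 14] -> [2, 7, 9, 14]


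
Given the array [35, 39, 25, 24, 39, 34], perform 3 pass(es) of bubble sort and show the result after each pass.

After pass 1: [35, 25, 24, 39, 34, 39] (3 swaps)
After pass 2: [25, 24, 35, 34, 39, 39] (3 swaps)
After pass 3: [24, 25, 34, 35, 39, 39] (2 swaps)
Total swaps: 8


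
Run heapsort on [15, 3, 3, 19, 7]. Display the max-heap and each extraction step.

Build heap: [19, 15, 3, 3, 7]
Extract 19: [15, 7, 3, 3, 19]
Extract 15: [7, 3, 3, 15, 19]
Extract 7: [3, 3, 7, 15, 19]
Extract 3: [3, 3, 7, 15, 19]


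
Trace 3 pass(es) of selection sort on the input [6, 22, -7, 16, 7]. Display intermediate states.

Pass 1: Select minimum -7 at index 2, swap -> [-7, 22, 6, 16, 7]
Pass 2: Select minimum 6 at index 2, swap -> [-7, 6, 22, 16, 7]
Pass 3: Select minimum 7 at index 4, swap -> [-7, 6, 7, 16, 22]


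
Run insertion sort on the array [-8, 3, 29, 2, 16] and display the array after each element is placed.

First element -8 is already 'sorted'
Insert 3: shifted 0 elements -> [-8, 3, 29, 2, 16]
Insert 29: shifted 0 elements -> [-8, 3, 29, 2, 16]
Insert 2: shifted 2 elements -> [-8, 2, 3, 29, 16]
Insert 16: shifted 1 elements -> [-8, 2, 3, 16, 29]


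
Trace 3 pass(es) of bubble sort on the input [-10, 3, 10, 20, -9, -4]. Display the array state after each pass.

After pass 1: [-10, 3, 10, -9, -4, 20] (2 swaps)
After pass 2: [-10, 3, -9, -4, 10, 20] (2 swaps)
After pass 3: [-10, -9, -4, 3, 10, 20] (2 swaps)
Total swaps: 6


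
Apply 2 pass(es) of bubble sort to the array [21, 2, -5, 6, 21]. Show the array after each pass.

After pass 1: [2, -5, 6, 21, 21] (3 swaps)
After pass 2: [-5, 2, 6, 21, 21] (1 swaps)
Total swaps: 4


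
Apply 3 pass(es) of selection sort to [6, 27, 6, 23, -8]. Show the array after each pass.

Pass 1: Select minimum -8 at index 4, swap -> [-8, 27, 6, 23, 6]
Pass 2: Select minimum 6 at index 2, swap -> [-8, 6, 27, 23, 6]
Pass 3: Select minimum 6 at index 4, swap -> [-8, 6, 6, 23, 27]


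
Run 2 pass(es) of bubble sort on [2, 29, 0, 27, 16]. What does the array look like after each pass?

After pass 1: [2, 0, 27, 16, 29] (3 swaps)
After pass 2: [0, 2, 16, 27, 29] (2 swaps)
Total swaps: 5


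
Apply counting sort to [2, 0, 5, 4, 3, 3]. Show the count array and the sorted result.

Count array: [1, 0, 1, 2, 1, 1]
(count[i] = number of elements equal to i)
Cumulative count: [1, 1, 2, 4, 5, 6]
Sorted: [0, 2, 3, 3, 4, 5]


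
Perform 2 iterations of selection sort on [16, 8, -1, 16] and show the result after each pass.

Pass 1: Select minimum -1 at index 2, swap -> [-1, 8, 16, 16]
Pass 2: Select minimum 8 at index 1, swap -> [-1, 8, 16, 16]


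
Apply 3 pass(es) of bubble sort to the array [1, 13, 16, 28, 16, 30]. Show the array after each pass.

After pass 1: [1, 13, 16, 16, 28, 30] (1 swaps)
After pass 2: [1, 13, 16, 16, 28, 30] (0 swaps)
After pass 3: [1, 13, 16, 16, 28, 30] (0 swaps)
Total swaps: 1


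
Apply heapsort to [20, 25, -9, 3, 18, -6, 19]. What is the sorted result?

Build heap: [25, 20, 19, 3, 18, -6, -9]
Extract 25: [20, 18, 19, 3, -9, -6, 25]
Extract 20: [19, 18, -6, 3, -9, 20, 25]
Extract 19: [18, 3, -6, -9, 19, 20, 25]
Extract 18: [3, -9, -6, 18, 19, 20, 25]
Extract 3: [-6, -9, 3, 18, 19, 20, 25]
Extract -6: [-9, -6, 3, 18, 19, 20, 25]


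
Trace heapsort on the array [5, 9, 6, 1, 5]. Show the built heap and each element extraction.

Build heap: [9, 5, 6, 1, 5]
Extract 9: [6, 5, 5, 1, 9]
Extract 6: [5, 1, 5, 6, 9]
Extract 5: [5, 1, 5, 6, 9]
Extract 5: [1, 5, 5, 6, 9]


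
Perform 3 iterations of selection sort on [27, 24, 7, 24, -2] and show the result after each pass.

Pass 1: Select minimum -2 at index 4, swap -> [-2, 24, 7, 24, 27]
Pass 2: Select minimum 7 at index 2, swap -> [-2, 7, 24, 24, 27]
Pass 3: Select minimum 24 at index 2, swap -> [-2, 7, 24, 24, 27]


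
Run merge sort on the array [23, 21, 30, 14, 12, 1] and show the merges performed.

Divide and conquer:
  Merge [21] + [30] -> [21, 30]
  Merge [23] + [21, 30] -> [21, 23, 30]
  Merge [12] + [1] -> [1, 12]
  Merge [14] + [1, 12] -> [1, 12, 14]
  Merge [21, 23, 30] + [1, 12, 14] -> [1, 12, 14, 21, 23, 30]


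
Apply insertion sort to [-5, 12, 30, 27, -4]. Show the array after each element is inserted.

First element -5 is already 'sorted'
Insert 12: shifted 0 elements -> [-5, 12, 30, 27, -4]
Insert 30: shifted 0 elements -> [-5, 12, 30, 27, -4]
Insert 27: shifted 1 elements -> [-5, 12, 27, 30, -4]
Insert -4: shifted 3 elements -> [-5, -4, 12, 27, 30]


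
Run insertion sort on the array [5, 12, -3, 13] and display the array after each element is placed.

First element 5 is already 'sorted'
Insert 12: shifted 0 elements -> [5, 12, -3, 13]
Insert -3: shifted 2 elements -> [-3, 5, 12, 13]
Insert 13: shifted 0 elements -> [-3, 5, 12, 13]


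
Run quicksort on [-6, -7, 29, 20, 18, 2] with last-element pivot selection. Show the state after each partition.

Partition 1: pivot=2 at index 2 -> [-6, -7, 2, 20, 18, 29]
Partition 2: pivot=-7 at index 0 -> [-7, -6, 2, 20, 18, 29]
Partition 3: pivot=29 at index 5 -> [-7, -6, 2, 20, 18, 29]
Partition 4: pivot=18 at index 3 -> [-7, -6, 2, 18, 20, 29]


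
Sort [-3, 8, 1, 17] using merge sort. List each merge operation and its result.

Divide and conquer:
  Merge [-3] + [8] -> [-3, 8]
  Merge [1] + [17] -> [1, 17]
  Merge [-3, 8] + [1, 17] -> [-3, 1, 8, 17]


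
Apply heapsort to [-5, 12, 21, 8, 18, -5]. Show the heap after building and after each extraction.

Build heap: [21, 18, -5, 8, 12, -5]
Extract 21: [18, 12, -5, 8, -5, 21]
Extract 18: [12, 8, -5, -5, 18, 21]
Extract 12: [8, -5, -5, 12, 18, 21]
Extract 8: [-5, -5, 8, 12, 18, 21]
Extract -5: [-5, -5, 8, 12, 18, 21]


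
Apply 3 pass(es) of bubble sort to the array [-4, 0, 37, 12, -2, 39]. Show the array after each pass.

After pass 1: [-4, 0, 12, -2, 37, 39] (2 swaps)
After pass 2: [-4, 0, -2, 12, 37, 39] (1 swaps)
After pass 3: [-4, -2, 0, 12, 37, 39] (1 swaps)
Total swaps: 4


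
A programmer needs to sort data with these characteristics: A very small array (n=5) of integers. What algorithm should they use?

Best choice: Insertion sort
Reason: For tiny inputs the O(n^2) overhead is negligible and insertion sort has minimal constant factors


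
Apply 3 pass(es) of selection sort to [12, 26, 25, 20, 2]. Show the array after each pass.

Pass 1: Select minimum 2 at index 4, swap -> [2, 26, 25, 20, 12]
Pass 2: Select minimum 12 at index 4, swap -> [2, 12, 25, 20, 26]
Pass 3: Select minimum 20 at index 3, swap -> [2, 12, 20, 25, 26]


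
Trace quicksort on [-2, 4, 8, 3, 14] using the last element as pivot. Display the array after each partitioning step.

Partition 1: pivot=14 at index 4 -> [-2, 4, 8, 3, 14]
Partition 2: pivot=3 at index 1 -> [-2, 3, 8, 4, 14]
Partition 3: pivot=4 at index 2 -> [-2, 3, 4, 8, 14]


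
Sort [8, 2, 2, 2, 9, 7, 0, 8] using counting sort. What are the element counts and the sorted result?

Count array: [1, 0, 3, 0, 0, 0, 0, 1, 2, 1]
(count[i] = number of elements equal to i)
Cumulative count: [1, 1, 4, 4, 4, 4, 4, 5, 7, 8]
Sorted: [0, 2, 2, 2, 7, 8, 8, 9]


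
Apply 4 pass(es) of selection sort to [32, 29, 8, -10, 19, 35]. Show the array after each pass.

Pass 1: Select minimum -10 at index 3, swap -> [-10, 29, 8, 32, 19, 35]
Pass 2: Select minimum 8 at index 2, swap -> [-10, 8, 29, 32, 19, 35]
Pass 3: Select minimum 19 at index 4, swap -> [-10, 8, 19, 32, 29, 35]
Pass 4: Select minimum 29 at index 4, swap -> [-10, 8, 19, 29, 32, 35]


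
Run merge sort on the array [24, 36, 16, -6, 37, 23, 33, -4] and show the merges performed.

Divide and conquer:
  Merge [24] + [36] -> [24, 36]
  Merge [16] + [-6] -> [-6, 16]
  Merge [24, 36] + [-6, 16] -> [-6, 16, 24, 36]
  Merge [37] + [23] -> [23, 37]
  Merge [33] + [-4] -> [-4, 33]
  Merge [23, 37] + [-4, 33] -> [-4, 23, 33, 37]
  Merge [-6, 16, 24, 36] + [-4, 23, 33, 37] -> [-6, -4, 16, 23, 24, 33, 36, 37]


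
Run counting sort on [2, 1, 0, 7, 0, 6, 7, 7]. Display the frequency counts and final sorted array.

Count array: [2, 1, 1, 0, 0, 0, 1, 3]
(count[i] = number of elements equal to i)
Cumulative count: [2, 3, 4, 4, 4, 4, 5, 8]
Sorted: [0, 0, 1, 2, 6, 7, 7, 7]


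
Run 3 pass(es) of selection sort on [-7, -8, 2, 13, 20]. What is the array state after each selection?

Pass 1: Select minimum -8 at index 1, swap -> [-8, -7, 2, 13, 20]
Pass 2: Select minimum -7 at index 1, swap -> [-8, -7, 2, 13, 20]
Pass 3: Select minimum 2 at index 2, swap -> [-8, -7, 2, 13, 20]


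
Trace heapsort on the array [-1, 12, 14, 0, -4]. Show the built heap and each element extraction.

Build heap: [14, 12, -1, 0, -4]
Extract 14: [12, 0, -1, -4, 14]
Extract 12: [0, -4, -1, 12, 14]
Extract 0: [-1, -4, 0, 12, 14]
Extract -1: [-4, -1, 0, 12, 14]


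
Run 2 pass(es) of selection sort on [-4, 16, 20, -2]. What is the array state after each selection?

Pass 1: Select minimum -4 at index 0, swap -> [-4, 16, 20, -2]
Pass 2: Select minimum -2 at index 3, swap -> [-4, -2, 20, 16]


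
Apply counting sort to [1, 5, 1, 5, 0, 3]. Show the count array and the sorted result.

Count array: [1, 2, 0, 1, 0, 2]
(count[i] = number of elements equal to i)
Cumulative count: [1, 3, 3, 4, 4, 6]
Sorted: [0, 1, 1, 3, 5, 5]


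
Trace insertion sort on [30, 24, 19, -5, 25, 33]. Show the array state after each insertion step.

First element 30 is already 'sorted'
Insert 24: shifted 1 elements -> [24, 30, 19, -5, 25, 33]
Insert 19: shifted 2 elements -> [19, 24, 30, -5, 25, 33]
Insert -5: shifted 3 elements -> [-5, 19, 24, 30, 25, 33]
Insert 25: shifted 1 elements -> [-5, 19, 24, 25, 30, 33]
Insert 33: shifted 0 elements -> [-5, 19, 24, 25, 30, 33]


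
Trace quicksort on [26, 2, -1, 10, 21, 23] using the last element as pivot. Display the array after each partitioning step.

Partition 1: pivot=23 at index 4 -> [2, -1, 10, 21, 23, 26]
Partition 2: pivot=21 at index 3 -> [2, -1, 10, 21, 23, 26]
Partition 3: pivot=10 at index 2 -> [2, -1, 10, 21, 23, 26]
Partition 4: pivot=-1 at index 0 -> [-1, 2, 10, 21, 23, 26]


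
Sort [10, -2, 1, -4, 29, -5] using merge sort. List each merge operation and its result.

Divide and conquer:
  Merge [-2] + [1] -> [-2, 1]
  Merge [10] + [-2, 1] -> [-2, 1, 10]
  Merge [29] + [-5] -> [-5, 29]
  Merge [-4] + [-5, 29] -> [-5, -4, 29]
  Merge [-2, 1, 10] + [-5, -4, 29] -> [-5, -4, -2, 1, 10, 29]


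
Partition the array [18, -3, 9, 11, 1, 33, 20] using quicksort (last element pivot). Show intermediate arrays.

Partition 1: pivot=20 at index 5 -> [18, -3, 9, 11, 1, 20, 33]
Partition 2: pivot=1 at index 1 -> [-3, 1, 9, 11, 18, 20, 33]
Partition 3: pivot=18 at index 4 -> [-3, 1, 9, 11, 18, 20, 33]
Partition 4: pivot=11 at index 3 -> [-3, 1, 9, 11, 18, 20, 33]


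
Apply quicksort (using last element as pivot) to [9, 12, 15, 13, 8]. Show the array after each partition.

Partition 1: pivot=8 at index 0 -> [8, 12, 15, 13, 9]
Partition 2: pivot=9 at index 1 -> [8, 9, 15, 13, 12]
Partition 3: pivot=12 at index 2 -> [8, 9, 12, 13, 15]
Partition 4: pivot=15 at index 4 -> [8, 9, 12, 13, 15]


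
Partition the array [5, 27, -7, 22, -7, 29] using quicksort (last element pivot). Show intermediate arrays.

Partition 1: pivot=29 at index 5 -> [5, 27, -7, 22, -7, 29]
Partition 2: pivot=-7 at index 1 -> [-7, -7, 5, 22, 27, 29]
Partition 3: pivot=27 at index 4 -> [-7, -7, 5, 22, 27, 29]
Partition 4: pivot=22 at index 3 -> [-7, -7, 5, 22, 27, 29]


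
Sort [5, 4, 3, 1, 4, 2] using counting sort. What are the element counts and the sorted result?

Count array: [0, 1, 1, 1, 2, 1]
(count[i] = number of elements equal to i)
Cumulative count: [0, 1, 2, 3, 5, 6]
Sorted: [1, 2, 3, 4, 4, 5]


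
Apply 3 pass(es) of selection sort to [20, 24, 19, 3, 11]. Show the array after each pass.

Pass 1: Select minimum 3 at index 3, swap -> [3, 24, 19, 20, 11]
Pass 2: Select minimum 11 at index 4, swap -> [3, 11, 19, 20, 24]
Pass 3: Select minimum 19 at index 2, swap -> [3, 11, 19, 20, 24]


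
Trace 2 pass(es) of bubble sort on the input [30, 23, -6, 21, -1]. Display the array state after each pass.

After pass 1: [23, -6, 21, -1, 30] (4 swaps)
After pass 2: [-6, 21, -1, 23, 30] (3 swaps)
Total swaps: 7


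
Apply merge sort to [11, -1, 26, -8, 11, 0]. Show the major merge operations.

Divide and conquer:
  Merge [-1] + [26] -> [-1, 26]
  Merge [11] + [-1, 26] -> [-1, 11, 26]
  Merge [11] + [0] -> [0, 11]
  Merge [-8] + [0, 11] -> [-8, 0, 11]
  Merge [-1, 11, 26] + [-8, 0, 11] -> [-8, -1, 0, 11, 11, 26]


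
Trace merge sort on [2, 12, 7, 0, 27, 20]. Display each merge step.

Divide and conquer:
  Merge [12] + [7] -> [7, 12]
  Merge [2] + [7, 12] -> [2, 7, 12]
  Merge [27] + [20] -> [20, 27]
  Merge [0] + [20, 27] -> [0, 20, 27]
  Merge [2, 7, 12] + [0, 20, 27] -> [0, 2, 7, 12, 20, 27]


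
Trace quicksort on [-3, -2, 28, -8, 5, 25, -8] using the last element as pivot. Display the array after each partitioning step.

Partition 1: pivot=-8 at index 1 -> [-8, -8, 28, -3, 5, 25, -2]
Partition 2: pivot=-2 at index 3 -> [-8, -8, -3, -2, 5, 25, 28]
Partition 3: pivot=28 at index 6 -> [-8, -8, -3, -2, 5, 25, 28]
Partition 4: pivot=25 at index 5 -> [-8, -8, -3, -2, 5, 25, 28]


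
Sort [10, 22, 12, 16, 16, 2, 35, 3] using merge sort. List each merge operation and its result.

Divide and conquer:
  Merge [10] + [22] -> [10, 22]
  Merge [12] + [16] -> [12, 16]
  Merge [10, 22] + [12, 16] -> [10, 12, 16, 22]
  Merge [16] + [2] -> [2, 16]
  Merge [35] + [3] -> [3, 35]
  Merge [2, 16] + [3, 35] -> [2, 3, 16, 35]
  Merge [10, 12, 16, 22] + [2, 3, 16, 35] -> [2, 3, 10, 12, 16, 16, 22, 35]


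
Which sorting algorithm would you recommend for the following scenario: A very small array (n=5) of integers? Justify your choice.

Best choice: Insertion sort
Reason: For tiny inputs the O(n^2) overhead is negligible and insertion sort has minimal constant factors


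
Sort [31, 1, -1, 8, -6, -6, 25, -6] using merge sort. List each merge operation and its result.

Divide and conquer:
  Merge [31] + [1] -> [1, 31]
  Merge [-1] + [8] -> [-1, 8]
  Merge [1, 31] + [-1, 8] -> [-1, 1, 8, 31]
  Merge [-6] + [-6] -> [-6, -6]
  Merge [25] + [-6] -> [-6, 25]
  Merge [-6, -6] + [-6, 25] -> [-6, -6, -6, 25]
  Merge [-1, 1, 8, 31] + [-6, -6, -6, 25] -> [-6, -6, -6, -1, 1, 8, 25, 31]


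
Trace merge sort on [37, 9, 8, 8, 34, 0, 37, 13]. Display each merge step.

Divide and conquer:
  Merge [37] + [9] -> [9, 37]
  Merge [8] + [8] -> [8, 8]
  Merge [9, 37] + [8, 8] -> [8, 8, 9, 37]
  Merge [34] + [0] -> [0, 34]
  Merge [37] + [13] -> [13, 37]
  Merge [0, 34] + [13, 37] -> [0, 13, 34, 37]
  Merge [8, 8, 9, 37] + [0, 13, 34, 37] -> [0, 8, 8, 9, 13, 34, 37, 37]


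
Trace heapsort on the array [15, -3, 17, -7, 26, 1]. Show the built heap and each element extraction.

Build heap: [26, 15, 17, -7, -3, 1]
Extract 26: [17, 15, 1, -7, -3, 26]
Extract 17: [15, -3, 1, -7, 17, 26]
Extract 15: [1, -3, -7, 15, 17, 26]
Extract 1: [-3, -7, 1, 15, 17, 26]
Extract -3: [-7, -3, 1, 15, 17, 26]


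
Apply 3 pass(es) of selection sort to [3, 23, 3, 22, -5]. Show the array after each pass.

Pass 1: Select minimum -5 at index 4, swap -> [-5, 23, 3, 22, 3]
Pass 2: Select minimum 3 at index 2, swap -> [-5, 3, 23, 22, 3]
Pass 3: Select minimum 3 at index 4, swap -> [-5, 3, 3, 22, 23]


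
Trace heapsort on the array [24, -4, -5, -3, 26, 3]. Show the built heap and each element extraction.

Build heap: [26, 24, 3, -3, -4, -5]
Extract 26: [24, -3, 3, -5, -4, 26]
Extract 24: [3, -3, -4, -5, 24, 26]
Extract 3: [-3, -5, -4, 3, 24, 26]
Extract -3: [-4, -5, -3, 3, 24, 26]
Extract -4: [-5, -4, -3, 3, 24, 26]


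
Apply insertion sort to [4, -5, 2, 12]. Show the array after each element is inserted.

First element 4 is already 'sorted'
Insert -5: shifted 1 elements -> [-5, 4, 2, 12]
Insert 2: shifted 1 elements -> [-5, 2, 4, 12]
Insert 12: shifted 0 elements -> [-5, 2, 4, 12]


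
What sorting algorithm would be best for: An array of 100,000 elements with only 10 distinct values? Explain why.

Best choice: 3-way quicksort or Counting sort
Reason: 3-way (Dutch national flag) partitioning groups every copy of the pivot together, so with only d=10 distinct keys quicksort finishes in O(n log d) expected time, which is effectively linear; counting sort runs in O(n + k) where k is the size of the key range (not the number of distinct values), so it is linear when the 10 values are integers drawn from a small known range


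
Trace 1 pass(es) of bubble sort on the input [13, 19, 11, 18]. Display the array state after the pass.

After pass 1: [13, 11, 18, 19] (2 swaps)
Total swaps: 2


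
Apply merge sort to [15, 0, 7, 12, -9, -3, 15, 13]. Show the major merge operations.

Divide and conquer:
  Merge [15] + [0] -> [0, 15]
  Merge [7] + [12] -> [7, 12]
  Merge [0, 15] + [7, 12] -> [0, 7, 12, 15]
  Merge [-9] + [-3] -> [-9, -3]
  Merge [15] + [13] -> [13, 15]
  Merge [-9, -3] + [13, 15] -> [-9, -3, 13, 15]
  Merge [0, 7, 12, 15] + [-9, -3, 13, 15] -> [-9, -3, 0, 7, 12, 13, 15, 15]


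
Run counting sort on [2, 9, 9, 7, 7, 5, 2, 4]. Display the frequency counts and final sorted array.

Count array: [0, 0, 2, 0, 1, 1, 0, 2, 0, 2]
(count[i] = number of elements equal to i)
Cumulative count: [0, 0, 2, 2, 3, 4, 4, 6, 6, 8]
Sorted: [2, 2, 4, 5, 7, 7, 9, 9]


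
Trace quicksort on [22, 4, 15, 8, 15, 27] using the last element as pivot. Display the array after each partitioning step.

Partition 1: pivot=27 at index 5 -> [22, 4, 15, 8, 15, 27]
Partition 2: pivot=15 at index 3 -> [4, 15, 8, 15, 22, 27]
Partition 3: pivot=8 at index 1 -> [4, 8, 15, 15, 22, 27]


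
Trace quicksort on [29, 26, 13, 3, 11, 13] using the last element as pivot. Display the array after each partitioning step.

Partition 1: pivot=13 at index 3 -> [13, 3, 11, 13, 29, 26]
Partition 2: pivot=11 at index 1 -> [3, 11, 13, 13, 29, 26]
Partition 3: pivot=26 at index 4 -> [3, 11, 13, 13, 26, 29]


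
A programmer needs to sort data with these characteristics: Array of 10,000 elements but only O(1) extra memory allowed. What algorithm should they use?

Best choice: Heapsort
Reason: Heapsort rearranges the array in place using O(1) auxiliary space and still guarantees O(n log n) time; quicksort partitions in place but needs Theta(log n) stack space for recursion (O(n) in the worst case), and mergesort requires O(n) auxiliary space


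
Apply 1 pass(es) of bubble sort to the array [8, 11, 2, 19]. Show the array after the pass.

After pass 1: [8, 2, 11, 19] (1 swaps)
Total swaps: 1


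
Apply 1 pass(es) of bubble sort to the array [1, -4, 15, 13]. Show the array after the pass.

After pass 1: [-4, 1, 13, 15] (2 swaps)
Total swaps: 2


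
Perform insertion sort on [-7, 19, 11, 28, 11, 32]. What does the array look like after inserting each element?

First element -7 is already 'sorted'
Insert 19: shifted 0 elements -> [-7, 19, 11, 28, 11, 32]
Insert 11: shifted 1 elements -> [-7, 11, 19, 28, 11, 32]
Insert 28: shifted 0 elements -> [-7, 11, 19, 28, 11, 32]
Insert 11: shifted 2 elements -> [-7, 11, 11, 19, 28, 32]
Insert 32: shifted 0 elements -> [-7, 11, 11, 19, 28, 32]


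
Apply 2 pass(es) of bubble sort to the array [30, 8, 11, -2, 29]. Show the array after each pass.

After pass 1: [8, 11, -2, 29, 30] (4 swaps)
After pass 2: [8, -2, 11, 29, 30] (1 swaps)
Total swaps: 5


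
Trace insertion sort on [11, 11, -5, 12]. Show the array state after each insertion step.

First element 11 is already 'sorted'
Insert 11: shifted 0 elements -> [11, 11, -5, 12]
Insert -5: shifted 2 elements -> [-5, 11, 11, 12]
Insert 12: shifted 0 elements -> [-5, 11, 11, 12]


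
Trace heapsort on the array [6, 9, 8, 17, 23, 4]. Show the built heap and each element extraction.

Build heap: [23, 17, 8, 6, 9, 4]
Extract 23: [17, 9, 8, 6, 4, 23]
Extract 17: [9, 6, 8, 4, 17, 23]
Extract 9: [8, 6, 4, 9, 17, 23]
Extract 8: [6, 4, 8, 9, 17, 23]
Extract 6: [4, 6, 8, 9, 17, 23]


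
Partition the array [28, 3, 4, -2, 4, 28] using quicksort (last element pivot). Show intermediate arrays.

Partition 1: pivot=28 at index 5 -> [28, 3, 4, -2, 4, 28]
Partition 2: pivot=4 at index 3 -> [3, 4, -2, 4, 28, 28]
Partition 3: pivot=-2 at index 0 -> [-2, 4, 3, 4, 28, 28]
Partition 4: pivot=3 at index 1 -> [-2, 3, 4, 4, 28, 28]


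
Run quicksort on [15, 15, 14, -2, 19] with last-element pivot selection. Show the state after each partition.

Partition 1: pivot=19 at index 4 -> [15, 15, 14, -2, 19]
Partition 2: pivot=-2 at index 0 -> [-2, 15, 14, 15, 19]
Partition 3: pivot=15 at index 3 -> [-2, 15, 14, 15, 19]
Partition 4: pivot=14 at index 1 -> [-2, 14, 15, 15, 19]


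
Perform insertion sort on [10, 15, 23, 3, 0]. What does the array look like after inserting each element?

First element 10 is already 'sorted'
Insert 15: shifted 0 elements -> [10, 15, 23, 3, 0]
Insert 23: shifted 0 elements -> [10, 15, 23, 3, 0]
Insert 3: shifted 3 elements -> [3, 10, 15, 23, 0]
Insert 0: shifted 4 elements -> [0, 3, 10, 15, 23]


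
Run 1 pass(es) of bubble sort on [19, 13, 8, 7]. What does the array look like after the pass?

After pass 1: [13, 8, 7, 19] (3 swaps)
Total swaps: 3


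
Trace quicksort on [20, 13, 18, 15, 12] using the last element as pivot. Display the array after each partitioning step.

Partition 1: pivot=12 at index 0 -> [12, 13, 18, 15, 20]
Partition 2: pivot=20 at index 4 -> [12, 13, 18, 15, 20]
Partition 3: pivot=15 at index 2 -> [12, 13, 15, 18, 20]


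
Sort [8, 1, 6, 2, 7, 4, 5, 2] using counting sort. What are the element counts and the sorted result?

Count array: [0, 1, 2, 0, 1, 1, 1, 1, 1]
(count[i] = number of elements equal to i)
Cumulative count: [0, 1, 3, 3, 4, 5, 6, 7, 8]
Sorted: [1, 2, 2, 4, 5, 6, 7, 8]


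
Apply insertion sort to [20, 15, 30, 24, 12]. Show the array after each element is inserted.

First element 20 is already 'sorted'
Insert 15: shifted 1 elements -> [15, 20, 30, 24, 12]
Insert 30: shifted 0 elements -> [15, 20, 30, 24, 12]
Insert 24: shifted 1 elements -> [15, 20, 24, 30, 12]
Insert 12: shifted 4 elements -> [12, 15, 20, 24, 30]


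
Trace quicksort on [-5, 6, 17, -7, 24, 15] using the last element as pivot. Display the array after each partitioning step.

Partition 1: pivot=15 at index 3 -> [-5, 6, -7, 15, 24, 17]
Partition 2: pivot=-7 at index 0 -> [-7, 6, -5, 15, 24, 17]
Partition 3: pivot=-5 at index 1 -> [-7, -5, 6, 15, 24, 17]
Partition 4: pivot=17 at index 4 -> [-7, -5, 6, 15, 17, 24]


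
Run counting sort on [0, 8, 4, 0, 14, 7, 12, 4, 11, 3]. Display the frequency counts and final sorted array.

Count array: [2, 0, 0, 1, 2, 0, 0, 1, 1, 0, 0, 1, 1, 0, 1]
(count[i] = number of elements equal to i)
Cumulative count: [2, 2, 2, 3, 5, 5, 5, 6, 7, 7, 7, 8, 9, 9, 10]
Sorted: [0, 0, 3, 4, 4, 7, 8, 11, 12, 14]


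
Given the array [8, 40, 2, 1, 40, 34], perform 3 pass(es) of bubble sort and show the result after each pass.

After pass 1: [8, 2, 1, 40, 34, 40] (3 swaps)
After pass 2: [2, 1, 8, 34, 40, 40] (3 swaps)
After pass 3: [1, 2, 8, 34, 40, 40] (1 swaps)
Total swaps: 7


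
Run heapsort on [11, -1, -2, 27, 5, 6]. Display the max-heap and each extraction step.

Build heap: [27, 11, 6, -1, 5, -2]
Extract 27: [11, 5, 6, -1, -2, 27]
Extract 11: [6, 5, -2, -1, 11, 27]
Extract 6: [5, -1, -2, 6, 11, 27]
Extract 5: [-1, -2, 5, 6, 11, 27]
Extract -1: [-2, -1, 5, 6, 11, 27]


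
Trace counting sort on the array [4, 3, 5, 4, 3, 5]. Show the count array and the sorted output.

Count array: [0, 0, 0, 2, 2, 2]
(count[i] = number of elements equal to i)
Cumulative count: [0, 0, 0, 2, 4, 6]
Sorted: [3, 3, 4, 4, 5, 5]


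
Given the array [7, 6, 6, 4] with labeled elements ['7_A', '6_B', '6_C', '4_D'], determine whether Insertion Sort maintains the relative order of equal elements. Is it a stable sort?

Trace Insertion Sort on the labeled array (the key is the number; the letter only tracks identity):
  Insert 6_B at index 0: [6_B, 7_A, 6_C, 4_D]
  Insert 6_C at index 1: [6_B, 6_C, 7_A, 4_D]
  Insert 4_D at index 0: [4_D, 6_B, 6_C, 7_A]
Final order: [4_D, 6_B, 6_C, 7_A]
Equal keys:
  value 6: originally 6_B, 6_C; after sorting 6_B, 6_C -> order preserved
All equal keys kept their original relative order. Insertion Sort is stable: elements are shifted only while they are strictly greater than the key, so a key is inserted after any equal elements already placed.
Answer: Stable


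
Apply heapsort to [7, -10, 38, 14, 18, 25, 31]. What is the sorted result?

Build heap: [38, 18, 31, 14, -10, 25, 7]
Extract 38: [31, 18, 25, 14, -10, 7, 38]
Extract 31: [25, 18, 7, 14, -10, 31, 38]
Extract 25: [18, 14, 7, -10, 25, 31, 38]
Extract 18: [14, -10, 7, 18, 25, 31, 38]
Extract 14: [7, -10, 14, 18, 25, 31, 38]
Extract 7: [-10, 7, 14, 18, 25, 31, 38]


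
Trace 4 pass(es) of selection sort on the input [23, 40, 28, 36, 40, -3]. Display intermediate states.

Pass 1: Select minimum -3 at index 5, swap -> [-3, 40, 28, 36, 40, 23]
Pass 2: Select minimum 23 at index 5, swap -> [-3, 23, 28, 36, 40, 40]
Pass 3: Select minimum 28 at index 2, swap -> [-3, 23, 28, 36, 40, 40]
Pass 4: Select minimum 36 at index 3, swap -> [-3, 23, 28, 36, 40, 40]


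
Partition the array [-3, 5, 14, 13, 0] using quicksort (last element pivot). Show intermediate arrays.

Partition 1: pivot=0 at index 1 -> [-3, 0, 14, 13, 5]
Partition 2: pivot=5 at index 2 -> [-3, 0, 5, 13, 14]
Partition 3: pivot=14 at index 4 -> [-3, 0, 5, 13, 14]


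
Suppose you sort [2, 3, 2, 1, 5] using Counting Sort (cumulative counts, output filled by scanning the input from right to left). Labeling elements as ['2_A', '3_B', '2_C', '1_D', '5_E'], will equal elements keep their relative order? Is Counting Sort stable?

Trace Counting Sort on the labeled array (the key is the number; the letter only tracks identity):
  Counts for values 0..5: [0, 1, 2, 1, 0, 1]
  Cumulative counts: [0, 1, 3, 4, 4, 5]
  Scan right to left: place 5_E at output index 4
  Scan right to left: place 1_D at output index 0
  Scan right to left: place 2_C at output index 2
  Scan right to left: place 3_B at output index 3
  Scan right to left: place 2_A at output index 1
  Output: [1_D, 2_A, 2_C, 3_B, 5_E]
Equal keys:
  value 2: originally 2_A, 2_C; after sorting 2_A, 2_C -> order preserved
All equal keys kept their original relative order. Counting Sort is stable: scanning the input right to left with decreasing cumulative counts places later duplicates at later output positions.
Answer: Stable


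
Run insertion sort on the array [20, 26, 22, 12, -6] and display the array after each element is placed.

First element 20 is already 'sorted'
Insert 26: shifted 0 elements -> [20, 26, 22, 12, -6]
Insert 22: shifted 1 elements -> [20, 22, 26, 12, -6]
Insert 12: shifted 3 elements -> [12, 20, 22, 26, -6]
Insert -6: shifted 4 elements -> [-6, 12, 20, 22, 26]


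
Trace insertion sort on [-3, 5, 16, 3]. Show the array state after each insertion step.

First element -3 is already 'sorted'
Insert 5: shifted 0 elements -> [-3, 5, 16, 3]
Insert 16: shifted 0 elements -> [-3, 5, 16, 3]
Insert 3: shifted 2 elements -> [-3, 3, 5, 16]


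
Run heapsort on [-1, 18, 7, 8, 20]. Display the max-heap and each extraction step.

Build heap: [20, 18, 7, 8, -1]
Extract 20: [18, 8, 7, -1, 20]
Extract 18: [8, -1, 7, 18, 20]
Extract 8: [7, -1, 8, 18, 20]
Extract 7: [-1, 7, 8, 18, 20]


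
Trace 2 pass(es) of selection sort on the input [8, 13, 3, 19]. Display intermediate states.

Pass 1: Select minimum 3 at index 2, swap -> [3, 13, 8, 19]
Pass 2: Select minimum 8 at index 2, swap -> [3, 8, 13, 19]


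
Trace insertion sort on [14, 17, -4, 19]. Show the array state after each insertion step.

First element 14 is already 'sorted'
Insert 17: shifted 0 elements -> [14, 17, -4, 19]
Insert -4: shifted 2 elements -> [-4, 14, 17, 19]
Insert 19: shifted 0 elements -> [-4, 14, 17, 19]


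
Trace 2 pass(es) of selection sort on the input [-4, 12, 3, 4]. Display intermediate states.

Pass 1: Select minimum -4 at index 0, swap -> [-4, 12, 3, 4]
Pass 2: Select minimum 3 at index 2, swap -> [-4, 3, 12, 4]


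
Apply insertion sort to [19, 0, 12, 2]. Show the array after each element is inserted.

First element 19 is already 'sorted'
Insert 0: shifted 1 elements -> [0, 19, 12, 2]
Insert 12: shifted 1 elements -> [0, 12, 19, 2]
Insert 2: shifted 2 elements -> [0, 2, 12, 19]


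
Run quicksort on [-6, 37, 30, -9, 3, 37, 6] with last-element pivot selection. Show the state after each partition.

Partition 1: pivot=6 at index 3 -> [-6, -9, 3, 6, 30, 37, 37]
Partition 2: pivot=3 at index 2 -> [-6, -9, 3, 6, 30, 37, 37]
Partition 3: pivot=-9 at index 0 -> [-9, -6, 3, 6, 30, 37, 37]
Partition 4: pivot=37 at index 6 -> [-9, -6, 3, 6, 30, 37, 37]
Partition 5: pivot=37 at index 5 -> [-9, -6, 3, 6, 30, 37, 37]


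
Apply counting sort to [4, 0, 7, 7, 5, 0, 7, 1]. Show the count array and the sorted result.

Count array: [2, 1, 0, 0, 1, 1, 0, 3]
(count[i] = number of elements equal to i)
Cumulative count: [2, 3, 3, 3, 4, 5, 5, 8]
Sorted: [0, 0, 1, 4, 5, 7, 7, 7]


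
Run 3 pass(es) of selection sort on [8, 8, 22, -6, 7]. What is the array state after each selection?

Pass 1: Select minimum -6 at index 3, swap -> [-6, 8, 22, 8, 7]
Pass 2: Select minimum 7 at index 4, swap -> [-6, 7, 22, 8, 8]
Pass 3: Select minimum 8 at index 3, swap -> [-6, 7, 8, 22, 8]


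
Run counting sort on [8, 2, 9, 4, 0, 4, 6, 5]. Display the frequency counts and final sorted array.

Count array: [1, 0, 1, 0, 2, 1, 1, 0, 1, 1]
(count[i] = number of elements equal to i)
Cumulative count: [1, 1, 2, 2, 4, 5, 6, 6, 7, 8]
Sorted: [0, 2, 4, 4, 5, 6, 8, 9]


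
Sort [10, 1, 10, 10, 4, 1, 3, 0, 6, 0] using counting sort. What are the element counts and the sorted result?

Count array: [2, 2, 0, 1, 1, 0, 1, 0, 0, 0, 3]
(count[i] = number of elements equal to i)
Cumulative count: [2, 4, 4, 5, 6, 6, 7, 7, 7, 7, 10]
Sorted: [0, 0, 1, 1, 3, 4, 6, 10, 10, 10]


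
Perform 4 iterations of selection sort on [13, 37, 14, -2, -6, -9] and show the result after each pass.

Pass 1: Select minimum -9 at index 5, swap -> [-9, 37, 14, -2, -6, 13]
Pass 2: Select minimum -6 at index 4, swap -> [-9, -6, 14, -2, 37, 13]
Pass 3: Select minimum -2 at index 3, swap -> [-9, -6, -2, 14, 37, 13]
Pass 4: Select minimum 13 at index 5, swap -> [-9, -6, -2, 13, 37, 14]


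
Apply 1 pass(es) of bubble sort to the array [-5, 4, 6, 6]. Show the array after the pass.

After pass 1: [-5, 4, 6, 6] (0 swaps)
Total swaps: 0


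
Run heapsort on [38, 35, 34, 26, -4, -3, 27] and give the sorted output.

Build heap: [38, 35, 34, 26, -4, -3, 27]
Extract 38: [35, 27, 34, 26, -4, -3, 38]
Extract 35: [34, 27, -3, 26, -4, 35, 38]
Extract 34: [27, 26, -3, -4, 34, 35, 38]
Extract 27: [26, -4, -3, 27, 34, 35, 38]
Extract 26: [-3, -4, 26, 27, 34, 35, 38]
Extract -3: [-4, -3, 26, 27, 34, 35, 38]


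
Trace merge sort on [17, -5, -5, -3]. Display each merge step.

Divide and conquer:
  Merge [17] + [-5] -> [-5, 17]
  Merge [-5] + [-3] -> [-5, -3]
  Merge [-5, 17] + [-5, -3] -> [-5, -5, -3, 17]


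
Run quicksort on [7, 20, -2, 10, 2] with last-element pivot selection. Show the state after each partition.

Partition 1: pivot=2 at index 1 -> [-2, 2, 7, 10, 20]
Partition 2: pivot=20 at index 4 -> [-2, 2, 7, 10, 20]
Partition 3: pivot=10 at index 3 -> [-2, 2, 7, 10, 20]


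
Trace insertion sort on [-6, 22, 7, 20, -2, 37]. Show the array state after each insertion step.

First element -6 is already 'sorted'
Insert 22: shifted 0 elements -> [-6, 22, 7, 20, -2, 37]
Insert 7: shifted 1 elements -> [-6, 7, 22, 20, -2, 37]
Insert 20: shifted 1 elements -> [-6, 7, 20, 22, -2, 37]
Insert -2: shifted 3 elements -> [-6, -2, 7, 20, 22, 37]
Insert 37: shifted 0 elements -> [-6, -2, 7, 20, 22, 37]


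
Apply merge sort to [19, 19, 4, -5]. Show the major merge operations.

Divide and conquer:
  Merge [19] + [19] -> [19, 19]
  Merge [4] + [-5] -> [-5, 4]
  Merge [19, 19] + [-5, 4] -> [-5, 4, 19, 19]


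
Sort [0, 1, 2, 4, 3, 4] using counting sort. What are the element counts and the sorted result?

Count array: [1, 1, 1, 1, 2]
(count[i] = number of elements equal to i)
Cumulative count: [1, 2, 3, 4, 6]
Sorted: [0, 1, 2, 3, 4, 4]


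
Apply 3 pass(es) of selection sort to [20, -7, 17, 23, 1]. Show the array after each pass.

Pass 1: Select minimum -7 at index 1, swap -> [-7, 20, 17, 23, 1]
Pass 2: Select minimum 1 at index 4, swap -> [-7, 1, 17, 23, 20]
Pass 3: Select minimum 17 at index 2, swap -> [-7, 1, 17, 23, 20]


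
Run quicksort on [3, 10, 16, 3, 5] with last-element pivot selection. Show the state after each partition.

Partition 1: pivot=5 at index 2 -> [3, 3, 5, 10, 16]
Partition 2: pivot=3 at index 1 -> [3, 3, 5, 10, 16]
Partition 3: pivot=16 at index 4 -> [3, 3, 5, 10, 16]


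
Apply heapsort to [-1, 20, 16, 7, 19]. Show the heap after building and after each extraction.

Build heap: [20, 19, 16, 7, -1]
Extract 20: [19, 7, 16, -1, 20]
Extract 19: [16, 7, -1, 19, 20]
Extract 16: [7, -1, 16, 19, 20]
Extract 7: [-1, 7, 16, 19, 20]


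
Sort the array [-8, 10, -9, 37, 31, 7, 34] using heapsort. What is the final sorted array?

Build heap: [37, 31, 34, 10, -8, 7, -9]
Extract 37: [34, 31, 7, 10, -8, -9, 37]
Extract 34: [31, 10, 7, -9, -8, 34, 37]
Extract 31: [10, -8, 7, -9, 31, 34, 37]
Extract 10: [7, -8, -9, 10, 31, 34, 37]
Extract 7: [-8, -9, 7, 10, 31, 34, 37]
Extract -8: [-9, -8, 7, 10, 31, 34, 37]


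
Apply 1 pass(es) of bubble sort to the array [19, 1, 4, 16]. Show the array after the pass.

After pass 1: [1, 4, 16, 19] (3 swaps)
Total swaps: 3


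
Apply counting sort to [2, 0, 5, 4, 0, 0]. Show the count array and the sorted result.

Count array: [3, 0, 1, 0, 1, 1]
(count[i] = number of elements equal to i)
Cumulative count: [3, 3, 4, 4, 5, 6]
Sorted: [0, 0, 0, 2, 4, 5]


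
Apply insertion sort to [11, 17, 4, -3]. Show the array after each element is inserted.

First element 11 is already 'sorted'
Insert 17: shifted 0 elements -> [11, 17, 4, -3]
Insert 4: shifted 2 elements -> [4, 11, 17, -3]
Insert -3: shifted 3 elements -> [-3, 4, 11, 17]


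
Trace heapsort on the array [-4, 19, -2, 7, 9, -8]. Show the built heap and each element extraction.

Build heap: [19, 9, -2, 7, -4, -8]
Extract 19: [9, 7, -2, -8, -4, 19]
Extract 9: [7, -4, -2, -8, 9, 19]
Extract 7: [-2, -4, -8, 7, 9, 19]
Extract -2: [-4, -8, -2, 7, 9, 19]
Extract -4: [-8, -4, -2, 7, 9, 19]


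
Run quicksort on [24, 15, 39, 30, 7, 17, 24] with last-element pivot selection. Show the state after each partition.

Partition 1: pivot=24 at index 4 -> [24, 15, 7, 17, 24, 30, 39]
Partition 2: pivot=17 at index 2 -> [15, 7, 17, 24, 24, 30, 39]
Partition 3: pivot=7 at index 0 -> [7, 15, 17, 24, 24, 30, 39]
Partition 4: pivot=39 at index 6 -> [7, 15, 17, 24, 24, 30, 39]


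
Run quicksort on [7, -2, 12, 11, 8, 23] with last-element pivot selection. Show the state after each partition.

Partition 1: pivot=23 at index 5 -> [7, -2, 12, 11, 8, 23]
Partition 2: pivot=8 at index 2 -> [7, -2, 8, 11, 12, 23]
Partition 3: pivot=-2 at index 0 -> [-2, 7, 8, 11, 12, 23]
Partition 4: pivot=12 at index 4 -> [-2, 7, 8, 11, 12, 23]


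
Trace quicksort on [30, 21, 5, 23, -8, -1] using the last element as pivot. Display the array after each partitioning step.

Partition 1: pivot=-1 at index 1 -> [-8, -1, 5, 23, 30, 21]
Partition 2: pivot=21 at index 3 -> [-8, -1, 5, 21, 30, 23]
Partition 3: pivot=23 at index 4 -> [-8, -1, 5, 21, 23, 30]


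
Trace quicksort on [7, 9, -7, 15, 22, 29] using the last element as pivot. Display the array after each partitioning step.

Partition 1: pivot=29 at index 5 -> [7, 9, -7, 15, 22, 29]
Partition 2: pivot=22 at index 4 -> [7, 9, -7, 15, 22, 29]
Partition 3: pivot=15 at index 3 -> [7, 9, -7, 15, 22, 29]
Partition 4: pivot=-7 at index 0 -> [-7, 9, 7, 15, 22, 29]
Partition 5: pivot=7 at index 1 -> [-7, 7, 9, 15, 22, 29]
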